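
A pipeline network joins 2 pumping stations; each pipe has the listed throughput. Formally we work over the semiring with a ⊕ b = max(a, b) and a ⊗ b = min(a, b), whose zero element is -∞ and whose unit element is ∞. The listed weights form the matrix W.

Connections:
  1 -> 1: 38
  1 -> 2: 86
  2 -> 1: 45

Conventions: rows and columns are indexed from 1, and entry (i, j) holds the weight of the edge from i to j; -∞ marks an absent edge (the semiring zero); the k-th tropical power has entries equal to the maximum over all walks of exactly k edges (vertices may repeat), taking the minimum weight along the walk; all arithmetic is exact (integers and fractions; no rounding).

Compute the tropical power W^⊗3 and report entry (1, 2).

W^⊗2:
  [45, 38]
  [38, 45]
W^⊗3:
  [38, 45]
  [45, 38]
Key observation: the optimum is the walk 1->2->1->2, with weight 86 min 45 min 86 = 45.
Optimal value attained by: walk 1->2->1->2.
Answer: (W^⊗3)[1][2] = 45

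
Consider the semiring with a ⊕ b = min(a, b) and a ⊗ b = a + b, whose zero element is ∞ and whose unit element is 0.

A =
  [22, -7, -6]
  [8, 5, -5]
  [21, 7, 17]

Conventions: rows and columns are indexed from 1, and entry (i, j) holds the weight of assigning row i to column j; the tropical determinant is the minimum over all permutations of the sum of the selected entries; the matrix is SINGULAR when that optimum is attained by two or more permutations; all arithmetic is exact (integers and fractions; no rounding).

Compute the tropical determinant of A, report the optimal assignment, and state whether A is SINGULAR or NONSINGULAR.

σ = (1, 2, 3): 22 + 5 + 17 = 44
σ = (1, 3, 2): 22 + (-5) + 7 = 24
σ = (2, 1, 3): (-7) + 8 + 17 = 18
σ = (2, 3, 1): (-7) + (-5) + 21 = 9
σ = (3, 1, 2): (-6) + 8 + 7 = 9
σ = (3, 2, 1): (-6) + 5 + 21 = 20
Optimal value attained by: σ = (2, 3, 1).
Answer: det⊕(A) = 9; verdict: SINGULAR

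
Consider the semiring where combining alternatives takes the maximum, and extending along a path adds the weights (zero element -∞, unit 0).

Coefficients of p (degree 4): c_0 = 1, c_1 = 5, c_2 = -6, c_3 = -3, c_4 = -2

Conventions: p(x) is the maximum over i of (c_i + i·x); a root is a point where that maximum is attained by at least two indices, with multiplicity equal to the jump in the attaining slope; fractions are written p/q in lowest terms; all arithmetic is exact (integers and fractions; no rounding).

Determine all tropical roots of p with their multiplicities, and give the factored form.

hull edge (i=0, c=1) to (i=1, c=5): slope 4, span 1
hull edge (i=1, c=5) to (i=4, c=-2): slope -7/3, span 3
Factored form: p(x) = -2 ⊗ (x ⊕ (-4)) ⊗ (x ⊕ 7/3) ⊗ (x ⊕ 7/3) ⊗ (x ⊕ 7/3)
Answer: roots = -4 (mult 1), 7/3 (mult 3)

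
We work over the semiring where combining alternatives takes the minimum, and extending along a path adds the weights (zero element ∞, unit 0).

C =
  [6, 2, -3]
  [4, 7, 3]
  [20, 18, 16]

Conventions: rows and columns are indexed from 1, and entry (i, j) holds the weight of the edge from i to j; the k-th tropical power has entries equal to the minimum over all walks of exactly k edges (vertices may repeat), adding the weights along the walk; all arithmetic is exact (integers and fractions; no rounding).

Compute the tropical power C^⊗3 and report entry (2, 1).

C^⊗2:
  [6, 8, 3]
  [10, 6, 1]
  [22, 22, 17]
C^⊗3:
  [12, 8, 3]
  [10, 12, 7]
  [26, 24, 19]
Key observation: the optimum is the walk 2->1->2->1, with weight 4 + 2 + 4 = 10.
Optimal value attained by: walk 2->1->2->1.
Answer: (C^⊗3)[2][1] = 10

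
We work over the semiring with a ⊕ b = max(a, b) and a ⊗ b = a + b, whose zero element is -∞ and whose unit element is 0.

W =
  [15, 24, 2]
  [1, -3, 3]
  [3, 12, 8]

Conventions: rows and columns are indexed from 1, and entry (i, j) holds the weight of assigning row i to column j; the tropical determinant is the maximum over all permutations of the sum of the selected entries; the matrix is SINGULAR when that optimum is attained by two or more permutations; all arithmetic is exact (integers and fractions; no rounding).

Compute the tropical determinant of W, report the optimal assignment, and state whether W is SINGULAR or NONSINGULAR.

σ = (1, 2, 3): 15 + (-3) + 8 = 20
σ = (1, 3, 2): 15 + 3 + 12 = 30
σ = (2, 1, 3): 24 + 1 + 8 = 33
σ = (2, 3, 1): 24 + 3 + 3 = 30
σ = (3, 1, 2): 2 + 1 + 12 = 15
σ = (3, 2, 1): 2 + (-3) + 3 = 2
Optimal value attained by: σ = (2, 1, 3).
Answer: det⊕(W) = 33; verdict: NONSINGULAR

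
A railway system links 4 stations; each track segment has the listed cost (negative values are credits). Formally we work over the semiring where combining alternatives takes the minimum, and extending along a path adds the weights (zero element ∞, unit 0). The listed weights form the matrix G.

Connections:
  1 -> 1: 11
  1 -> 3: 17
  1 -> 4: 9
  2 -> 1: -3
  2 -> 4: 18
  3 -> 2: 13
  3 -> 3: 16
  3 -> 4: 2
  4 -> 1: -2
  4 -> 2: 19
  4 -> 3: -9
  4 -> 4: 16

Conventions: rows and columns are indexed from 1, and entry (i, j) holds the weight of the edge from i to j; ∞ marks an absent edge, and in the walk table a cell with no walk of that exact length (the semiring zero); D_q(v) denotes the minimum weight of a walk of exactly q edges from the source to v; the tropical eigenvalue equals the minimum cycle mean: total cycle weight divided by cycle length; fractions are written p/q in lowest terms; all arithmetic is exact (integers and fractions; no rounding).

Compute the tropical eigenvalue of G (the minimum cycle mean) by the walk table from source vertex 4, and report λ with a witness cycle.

q=0: [∞, ∞, ∞, 0]
q=1: [-2, 19, -9, 16]
q=2: [9, 4, 7, -7]
q=3: [-9, 12, -16, 9]
q=4: [2, -3, 0, -14]
Optimal cycle mean attained by: cycle 3->4->3, total 2 + (-9), length 2.
Answer: λ = -7/2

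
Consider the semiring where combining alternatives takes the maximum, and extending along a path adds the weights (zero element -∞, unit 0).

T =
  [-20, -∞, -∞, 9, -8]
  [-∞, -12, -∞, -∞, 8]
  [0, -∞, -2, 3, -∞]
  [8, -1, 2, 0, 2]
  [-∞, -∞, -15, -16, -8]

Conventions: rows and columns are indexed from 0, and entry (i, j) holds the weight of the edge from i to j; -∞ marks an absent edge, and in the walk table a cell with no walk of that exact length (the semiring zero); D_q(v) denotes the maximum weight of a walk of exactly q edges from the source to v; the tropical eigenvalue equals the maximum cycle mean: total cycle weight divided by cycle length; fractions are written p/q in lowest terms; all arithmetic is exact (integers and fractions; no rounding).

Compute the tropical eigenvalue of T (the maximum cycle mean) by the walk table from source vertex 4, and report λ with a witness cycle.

q=0: [-∞, -∞, -∞, -∞, 0]
q=1: [-∞, -∞, -15, -16, -8]
q=2: [-8, -17, -14, -12, -14]
q=3: [-4, -13, -10, 1, -9]
q=4: [9, 0, 3, 5, 3]
q=5: [13, 4, 7, 18, 8]
Optimal cycle mean attained by: cycle 0->3->0, total 9 + 8, length 2.
Answer: λ = 17/2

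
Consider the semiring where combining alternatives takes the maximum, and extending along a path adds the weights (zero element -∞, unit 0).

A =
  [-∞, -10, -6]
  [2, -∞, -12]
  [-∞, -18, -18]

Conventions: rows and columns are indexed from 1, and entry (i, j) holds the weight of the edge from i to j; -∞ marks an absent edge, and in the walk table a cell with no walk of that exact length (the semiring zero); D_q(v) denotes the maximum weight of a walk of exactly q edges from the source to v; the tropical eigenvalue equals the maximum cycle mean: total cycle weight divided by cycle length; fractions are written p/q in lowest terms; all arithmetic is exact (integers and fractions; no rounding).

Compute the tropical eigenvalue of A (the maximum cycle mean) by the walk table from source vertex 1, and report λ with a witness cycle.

q=0: [0, -∞, -∞]
q=1: [-∞, -10, -6]
q=2: [-8, -24, -22]
q=3: [-22, -18, -14]
Optimal cycle mean attained by: cycle 1->2->1, total (-10) + 2, length 2.
Answer: λ = -4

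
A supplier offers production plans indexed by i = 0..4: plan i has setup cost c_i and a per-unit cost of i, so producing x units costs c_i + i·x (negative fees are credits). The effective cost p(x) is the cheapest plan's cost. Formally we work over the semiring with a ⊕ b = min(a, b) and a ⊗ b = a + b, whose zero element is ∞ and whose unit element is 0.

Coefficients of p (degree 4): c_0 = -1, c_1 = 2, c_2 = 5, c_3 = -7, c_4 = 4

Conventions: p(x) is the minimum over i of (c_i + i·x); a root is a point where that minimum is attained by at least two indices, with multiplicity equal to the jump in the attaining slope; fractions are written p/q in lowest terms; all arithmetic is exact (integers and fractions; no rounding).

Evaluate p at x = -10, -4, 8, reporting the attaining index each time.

p(-10) = min(-1+0·(-10)=-1, 2+1·(-10)=-8, 5+2·(-10)=-15, -7+3·(-10)=-37, 4+4·(-10)=-36) = -37 (attained by i=3)
p(-4) = min(-1+0·(-4)=-1, 2+1·(-4)=-2, 5+2·(-4)=-3, -7+3·(-4)=-19, 4+4·(-4)=-12) = -19 (attained by i=3)
p(8) = min(-1+0·8=-1, 2+1·8=10, 5+2·8=21, -7+3·8=17, 4+4·8=36) = -1 (attained by i=0)
Answer: p(-10) = -37; p(-4) = -19; p(8) = -1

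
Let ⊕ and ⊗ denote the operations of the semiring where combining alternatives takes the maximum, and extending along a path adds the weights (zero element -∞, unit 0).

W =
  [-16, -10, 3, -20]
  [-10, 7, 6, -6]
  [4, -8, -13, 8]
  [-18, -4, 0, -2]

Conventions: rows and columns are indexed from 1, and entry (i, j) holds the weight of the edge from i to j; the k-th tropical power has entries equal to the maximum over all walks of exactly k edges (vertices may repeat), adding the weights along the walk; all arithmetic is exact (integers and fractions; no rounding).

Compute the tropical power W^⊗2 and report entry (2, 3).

W^⊗2:
  [7, -3, -4, 11]
  [10, 14, 13, 14]
  [-9, 4, 8, 6]
  [4, 3, 2, 8]
Key observation: the optimum is the walk 2->2->3, with weight 7 + 6 = 13.
Optimal value attained by: walk 2->2->3.
Answer: (W^⊗2)[2][3] = 13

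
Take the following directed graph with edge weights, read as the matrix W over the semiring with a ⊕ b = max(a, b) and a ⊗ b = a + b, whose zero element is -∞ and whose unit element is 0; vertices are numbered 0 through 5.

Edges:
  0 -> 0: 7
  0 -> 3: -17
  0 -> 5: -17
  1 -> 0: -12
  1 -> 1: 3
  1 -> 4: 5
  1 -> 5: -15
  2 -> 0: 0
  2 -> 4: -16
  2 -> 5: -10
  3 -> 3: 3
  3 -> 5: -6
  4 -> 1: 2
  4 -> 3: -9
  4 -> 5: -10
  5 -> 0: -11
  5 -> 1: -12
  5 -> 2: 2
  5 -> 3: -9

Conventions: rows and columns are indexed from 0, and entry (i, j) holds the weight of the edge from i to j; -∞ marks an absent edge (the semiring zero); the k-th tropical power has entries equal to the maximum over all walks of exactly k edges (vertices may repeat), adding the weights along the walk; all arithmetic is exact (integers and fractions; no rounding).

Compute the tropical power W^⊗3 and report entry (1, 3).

W^⊗2:
  [14, -29, -15, -10, -∞, -10]
  [-5, 7, -13, -4, 8, -5]
  [7, -14, -8, -17, -∞, -17]
  [-17, -18, -4, 6, -∞, -3]
  [-10, 5, -8, -6, 7, -13]
  [2, -9, -∞, -6, -7, -8]
W^⊗3:
  [21, -22, -8, -3, -24, -3]
  [2, 10, -3, -1, 12, -2]
  [14, -11, -15, -10, -9, -10]
  [-4, -15, -1, 9, -13, 0]
  [-3, 9, -11, -2, 10, -3]
  [9, -5, -6, -3, -4, -12]
Key observation: the optimum is the walk 1->1->4->3, with weight 3 + 5 + (-9) = -1.
Optimal value attained by: walk 1->1->4->3.
Answer: (W^⊗3)[1][3] = -1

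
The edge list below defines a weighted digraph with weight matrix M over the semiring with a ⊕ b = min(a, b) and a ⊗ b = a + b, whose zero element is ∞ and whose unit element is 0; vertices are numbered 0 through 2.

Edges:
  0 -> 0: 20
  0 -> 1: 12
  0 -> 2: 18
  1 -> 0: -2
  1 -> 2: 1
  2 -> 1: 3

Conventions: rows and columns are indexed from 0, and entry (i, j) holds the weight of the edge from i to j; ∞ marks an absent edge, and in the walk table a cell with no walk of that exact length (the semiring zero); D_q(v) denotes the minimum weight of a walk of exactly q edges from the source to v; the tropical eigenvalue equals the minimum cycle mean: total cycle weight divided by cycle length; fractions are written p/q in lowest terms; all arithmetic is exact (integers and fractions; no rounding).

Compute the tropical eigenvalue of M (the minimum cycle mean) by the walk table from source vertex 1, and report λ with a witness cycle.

q=0: [∞, 0, ∞]
q=1: [-2, ∞, 1]
q=2: [18, 4, 16]
q=3: [2, 19, 5]
Optimal cycle mean attained by: cycle 1->2->1, total 1 + 3, length 2.
Answer: λ = 2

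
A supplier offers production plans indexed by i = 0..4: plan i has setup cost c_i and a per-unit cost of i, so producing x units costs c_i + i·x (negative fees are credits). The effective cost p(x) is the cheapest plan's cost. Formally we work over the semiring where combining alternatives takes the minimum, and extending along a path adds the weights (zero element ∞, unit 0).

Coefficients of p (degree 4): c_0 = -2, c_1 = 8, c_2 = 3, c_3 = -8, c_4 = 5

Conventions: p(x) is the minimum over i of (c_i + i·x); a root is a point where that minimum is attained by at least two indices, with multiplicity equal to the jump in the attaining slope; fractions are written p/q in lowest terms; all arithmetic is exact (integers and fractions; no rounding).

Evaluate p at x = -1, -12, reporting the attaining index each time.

p(-1) = min(-2+0·(-1)=-2, 8+1·(-1)=7, 3+2·(-1)=1, -8+3·(-1)=-11, 5+4·(-1)=1) = -11 (attained by i=3)
p(-12) = min(-2+0·(-12)=-2, 8+1·(-12)=-4, 3+2·(-12)=-21, -8+3·(-12)=-44, 5+4·(-12)=-43) = -44 (attained by i=3)
Answer: p(-1) = -11; p(-12) = -44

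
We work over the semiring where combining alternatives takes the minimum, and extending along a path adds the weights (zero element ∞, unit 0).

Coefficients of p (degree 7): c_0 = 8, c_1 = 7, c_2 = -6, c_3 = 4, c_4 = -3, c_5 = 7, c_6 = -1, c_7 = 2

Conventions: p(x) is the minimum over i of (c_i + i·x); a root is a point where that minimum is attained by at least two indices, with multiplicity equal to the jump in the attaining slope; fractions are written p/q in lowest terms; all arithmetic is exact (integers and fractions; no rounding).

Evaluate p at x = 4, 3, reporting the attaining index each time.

p(4) = min(8+0·4=8, 7+1·4=11, -6+2·4=2, 4+3·4=16, -3+4·4=13, 7+5·4=27, -1+6·4=23, 2+7·4=30) = 2 (attained by i=2)
p(3) = min(8+0·3=8, 7+1·3=10, -6+2·3=0, 4+3·3=13, -3+4·3=9, 7+5·3=22, -1+6·3=17, 2+7·3=23) = 0 (attained by i=2)
Answer: p(4) = 2; p(3) = 0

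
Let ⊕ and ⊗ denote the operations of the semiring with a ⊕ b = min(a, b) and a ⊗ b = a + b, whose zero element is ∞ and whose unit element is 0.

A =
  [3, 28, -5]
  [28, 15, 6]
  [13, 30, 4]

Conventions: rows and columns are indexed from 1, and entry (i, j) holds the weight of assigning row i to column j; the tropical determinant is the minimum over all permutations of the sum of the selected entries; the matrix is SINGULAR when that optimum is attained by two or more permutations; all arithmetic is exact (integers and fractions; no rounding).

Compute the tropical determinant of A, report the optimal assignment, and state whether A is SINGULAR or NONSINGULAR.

σ = (1, 2, 3): 3 + 15 + 4 = 22
σ = (1, 3, 2): 3 + 6 + 30 = 39
σ = (2, 1, 3): 28 + 28 + 4 = 60
σ = (2, 3, 1): 28 + 6 + 13 = 47
σ = (3, 1, 2): (-5) + 28 + 30 = 53
σ = (3, 2, 1): (-5) + 15 + 13 = 23
Optimal value attained by: σ = (1, 2, 3).
Answer: det⊕(A) = 22; verdict: NONSINGULAR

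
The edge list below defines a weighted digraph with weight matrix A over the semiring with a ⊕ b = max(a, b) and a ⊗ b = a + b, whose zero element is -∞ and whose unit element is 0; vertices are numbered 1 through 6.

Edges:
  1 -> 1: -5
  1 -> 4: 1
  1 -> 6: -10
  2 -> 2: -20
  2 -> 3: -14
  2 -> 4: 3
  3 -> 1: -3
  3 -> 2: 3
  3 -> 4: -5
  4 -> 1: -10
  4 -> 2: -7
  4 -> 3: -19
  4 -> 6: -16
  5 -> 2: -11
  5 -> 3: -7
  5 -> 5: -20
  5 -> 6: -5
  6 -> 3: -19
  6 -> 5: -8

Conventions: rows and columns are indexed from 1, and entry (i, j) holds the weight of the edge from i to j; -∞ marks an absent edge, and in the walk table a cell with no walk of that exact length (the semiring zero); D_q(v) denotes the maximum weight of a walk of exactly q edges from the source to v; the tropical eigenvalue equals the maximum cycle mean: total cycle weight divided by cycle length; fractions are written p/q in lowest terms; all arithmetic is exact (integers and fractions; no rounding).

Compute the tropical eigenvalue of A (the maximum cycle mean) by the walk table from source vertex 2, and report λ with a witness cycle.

q=0: [-∞, 0, -∞, -∞, -∞, -∞]
q=1: [-∞, -20, -14, 3, -∞, -∞]
q=2: [-7, -4, -16, -17, -∞, -13]
q=3: [-12, -13, -18, -1, -21, -17]
q=4: [-11, -8, -20, -10, -25, -17]
q=5: [-16, -17, -22, -5, -25, -21]
q=6: [-15, -12, -24, -14, -29, -21]
Optimal cycle mean attained by: cycle 2->4->2, total 3 + (-7), length 2.
Answer: λ = -2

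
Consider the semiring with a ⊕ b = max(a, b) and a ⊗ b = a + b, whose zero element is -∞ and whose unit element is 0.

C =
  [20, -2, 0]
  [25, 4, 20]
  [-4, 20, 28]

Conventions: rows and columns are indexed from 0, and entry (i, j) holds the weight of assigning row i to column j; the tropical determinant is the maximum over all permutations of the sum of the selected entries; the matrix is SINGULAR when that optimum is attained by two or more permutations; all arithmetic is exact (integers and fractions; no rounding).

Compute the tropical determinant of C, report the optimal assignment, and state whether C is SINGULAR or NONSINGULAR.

σ = (0, 1, 2): 20 + 4 + 28 = 52
σ = (0, 2, 1): 20 + 20 + 20 = 60
σ = (1, 0, 2): (-2) + 25 + 28 = 51
σ = (1, 2, 0): (-2) + 20 + (-4) = 14
σ = (2, 0, 1): 0 + 25 + 20 = 45
σ = (2, 1, 0): 0 + 4 + (-4) = 0
Optimal value attained by: σ = (0, 2, 1).
Answer: det⊕(C) = 60; verdict: NONSINGULAR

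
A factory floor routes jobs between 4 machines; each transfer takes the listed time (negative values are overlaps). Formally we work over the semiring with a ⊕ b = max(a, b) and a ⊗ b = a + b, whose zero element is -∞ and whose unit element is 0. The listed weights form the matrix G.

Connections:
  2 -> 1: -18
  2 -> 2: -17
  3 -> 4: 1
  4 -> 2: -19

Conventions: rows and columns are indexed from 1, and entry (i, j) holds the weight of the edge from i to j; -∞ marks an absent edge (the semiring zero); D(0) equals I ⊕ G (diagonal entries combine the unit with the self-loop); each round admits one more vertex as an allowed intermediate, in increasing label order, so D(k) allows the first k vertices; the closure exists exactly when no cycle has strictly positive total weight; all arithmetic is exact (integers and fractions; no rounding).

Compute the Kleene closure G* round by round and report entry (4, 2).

D(0):
  [0, -∞, -∞, -∞]
  [-18, 0, -∞, -∞]
  [-∞, -∞, 0, 1]
  [-∞, -19, -∞, 0]
D(1):
  [0, -∞, -∞, -∞]
  [-18, 0, -∞, -∞]
  [-∞, -∞, 0, 1]
  [-∞, -19, -∞, 0]
D(2):
  [0, -∞, -∞, -∞]
  [-18, 0, -∞, -∞]
  [-∞, -∞, 0, 1]
  [-37, -19, -∞, 0]
D(3):
  [0, -∞, -∞, -∞]
  [-18, 0, -∞, -∞]
  [-∞, -∞, 0, 1]
  [-37, -19, -∞, 0]
D(4):
  [0, -∞, -∞, -∞]
  [-18, 0, -∞, -∞]
  [-36, -18, 0, 1]
  [-37, -19, -∞, 0]
Answer: G*[4][2] = -19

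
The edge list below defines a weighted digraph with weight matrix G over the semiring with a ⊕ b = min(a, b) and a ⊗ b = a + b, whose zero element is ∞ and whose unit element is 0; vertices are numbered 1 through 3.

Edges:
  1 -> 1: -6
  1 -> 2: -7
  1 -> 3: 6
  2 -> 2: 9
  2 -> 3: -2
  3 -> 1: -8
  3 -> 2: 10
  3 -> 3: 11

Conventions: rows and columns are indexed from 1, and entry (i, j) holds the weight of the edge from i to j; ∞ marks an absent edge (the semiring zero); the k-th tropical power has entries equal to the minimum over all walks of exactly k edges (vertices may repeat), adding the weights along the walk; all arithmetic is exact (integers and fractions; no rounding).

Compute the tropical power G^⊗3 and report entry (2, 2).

G^⊗2:
  [-12, -13, -9]
  [-10, 8, 7]
  [-14, -15, -2]
G^⊗3:
  [-18, -19, -15]
  [-16, -17, -4]
  [-20, -21, -17]
Key observation: the optimum is the walk 2->3->1->2, with weight (-2) + (-8) + (-7) = -17.
Optimal value attained by: walk 2->3->1->2.
Answer: (G^⊗3)[2][2] = -17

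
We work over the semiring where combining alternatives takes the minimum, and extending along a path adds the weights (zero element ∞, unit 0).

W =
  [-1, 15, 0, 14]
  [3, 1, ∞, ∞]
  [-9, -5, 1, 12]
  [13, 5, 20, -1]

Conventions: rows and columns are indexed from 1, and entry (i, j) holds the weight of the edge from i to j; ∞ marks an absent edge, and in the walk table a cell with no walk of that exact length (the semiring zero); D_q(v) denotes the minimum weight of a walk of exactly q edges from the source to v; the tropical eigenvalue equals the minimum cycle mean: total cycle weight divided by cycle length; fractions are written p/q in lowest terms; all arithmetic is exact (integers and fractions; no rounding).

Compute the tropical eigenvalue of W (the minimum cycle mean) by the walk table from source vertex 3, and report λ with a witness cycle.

q=0: [∞, ∞, 0, ∞]
q=1: [-9, -5, 1, 12]
q=2: [-10, -4, -9, 5]
q=3: [-18, -14, -10, 3]
q=4: [-19, -15, -18, -4]
Optimal cycle mean attained by: cycle 1->3->1, total 0 + (-9), length 2.
Answer: λ = -9/2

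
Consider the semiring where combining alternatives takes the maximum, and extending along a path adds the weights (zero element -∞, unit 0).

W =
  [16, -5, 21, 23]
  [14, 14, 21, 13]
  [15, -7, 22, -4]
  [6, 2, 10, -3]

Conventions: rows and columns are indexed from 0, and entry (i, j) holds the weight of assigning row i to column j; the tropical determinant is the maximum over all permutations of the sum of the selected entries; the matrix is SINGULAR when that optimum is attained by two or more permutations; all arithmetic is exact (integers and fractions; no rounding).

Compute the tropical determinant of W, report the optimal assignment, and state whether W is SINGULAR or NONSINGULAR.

σ = (0, 1, 2, 3): 16 + 14 + 22 + (-3) = 49
σ = (0, 1, 3, 2): 16 + 14 + (-4) + 10 = 36
σ = (0, 2, 1, 3): 16 + 21 + (-7) + (-3) = 27
σ = (0, 2, 3, 1): 16 + 21 + (-4) + 2 = 35
σ = (0, 3, 1, 2): 16 + 13 + (-7) + 10 = 32
σ = (0, 3, 2, 1): 16 + 13 + 22 + 2 = 53
σ = (1, 0, 2, 3): (-5) + 14 + 22 + (-3) = 28
σ = (1, 0, 3, 2): (-5) + 14 + (-4) + 10 = 15
σ = (1, 2, 0, 3): (-5) + 21 + 15 + (-3) = 28
σ = (1, 2, 3, 0): (-5) + 21 + (-4) + 6 = 18
σ = (1, 3, 0, 2): (-5) + 13 + 15 + 10 = 33
σ = (1, 3, 2, 0): (-5) + 13 + 22 + 6 = 36
σ = (2, 0, 1, 3): 21 + 14 + (-7) + (-3) = 25
σ = (2, 0, 3, 1): 21 + 14 + (-4) + 2 = 33
σ = (2, 1, 0, 3): 21 + 14 + 15 + (-3) = 47
σ = (2, 1, 3, 0): 21 + 14 + (-4) + 6 = 37
σ = (2, 3, 0, 1): 21 + 13 + 15 + 2 = 51
σ = (2, 3, 1, 0): 21 + 13 + (-7) + 6 = 33
σ = (3, 0, 1, 2): 23 + 14 + (-7) + 10 = 40
σ = (3, 0, 2, 1): 23 + 14 + 22 + 2 = 61
σ = (3, 1, 0, 2): 23 + 14 + 15 + 10 = 62
σ = (3, 1, 2, 0): 23 + 14 + 22 + 6 = 65
σ = (3, 2, 0, 1): 23 + 21 + 15 + 2 = 61
σ = (3, 2, 1, 0): 23 + 21 + (-7) + 6 = 43
Optimal value attained by: σ = (3, 1, 2, 0).
Answer: det⊕(W) = 65; verdict: NONSINGULAR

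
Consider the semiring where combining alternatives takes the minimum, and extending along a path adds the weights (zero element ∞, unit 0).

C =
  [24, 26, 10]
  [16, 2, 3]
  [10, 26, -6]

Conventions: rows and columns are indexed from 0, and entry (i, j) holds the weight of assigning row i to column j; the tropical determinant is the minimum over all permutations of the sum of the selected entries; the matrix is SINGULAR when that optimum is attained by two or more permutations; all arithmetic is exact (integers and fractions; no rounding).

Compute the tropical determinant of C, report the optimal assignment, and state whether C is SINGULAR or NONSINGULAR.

σ = (0, 1, 2): 24 + 2 + (-6) = 20
σ = (0, 2, 1): 24 + 3 + 26 = 53
σ = (1, 0, 2): 26 + 16 + (-6) = 36
σ = (1, 2, 0): 26 + 3 + 10 = 39
σ = (2, 0, 1): 10 + 16 + 26 = 52
σ = (2, 1, 0): 10 + 2 + 10 = 22
Optimal value attained by: σ = (0, 1, 2).
Answer: det⊕(C) = 20; verdict: NONSINGULAR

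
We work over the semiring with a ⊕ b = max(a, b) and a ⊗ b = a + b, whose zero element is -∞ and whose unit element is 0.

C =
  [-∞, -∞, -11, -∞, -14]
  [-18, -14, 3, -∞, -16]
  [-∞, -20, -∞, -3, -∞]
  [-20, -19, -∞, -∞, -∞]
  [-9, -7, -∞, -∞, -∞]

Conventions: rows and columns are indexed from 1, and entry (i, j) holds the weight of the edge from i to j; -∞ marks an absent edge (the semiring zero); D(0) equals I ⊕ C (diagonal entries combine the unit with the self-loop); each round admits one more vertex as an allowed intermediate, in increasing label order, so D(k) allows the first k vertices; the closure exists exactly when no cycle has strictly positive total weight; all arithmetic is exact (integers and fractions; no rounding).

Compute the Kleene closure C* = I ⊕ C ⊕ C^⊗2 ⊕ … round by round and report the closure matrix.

D(0):
  [0, -∞, -11, -∞, -14]
  [-18, 0, 3, -∞, -16]
  [-∞, -20, 0, -3, -∞]
  [-20, -19, -∞, 0, -∞]
  [-9, -7, -∞, -∞, 0]
D(1):
  [0, -∞, -11, -∞, -14]
  [-18, 0, 3, -∞, -16]
  [-∞, -20, 0, -3, -∞]
  [-20, -19, -31, 0, -34]
  [-9, -7, -20, -∞, 0]
D(2):
  [0, -∞, -11, -∞, -14]
  [-18, 0, 3, -∞, -16]
  [-38, -20, 0, -3, -36]
  [-20, -19, -16, 0, -34]
  [-9, -7, -4, -∞, 0]
D(3):
  [0, -31, -11, -14, -14]
  [-18, 0, 3, 0, -16]
  [-38, -20, 0, -3, -36]
  [-20, -19, -16, 0, -34]
  [-9, -7, -4, -7, 0]
D(4):
  [0, -31, -11, -14, -14]
  [-18, 0, 3, 0, -16]
  [-23, -20, 0, -3, -36]
  [-20, -19, -16, 0, -34]
  [-9, -7, -4, -7, 0]
D(5):
  [0, -21, -11, -14, -14]
  [-18, 0, 3, 0, -16]
  [-23, -20, 0, -3, -36]
  [-20, -19, -16, 0, -34]
  [-9, -7, -4, -7, 0]
Answer: C* = [[0, -21, -11, -14, -14], [-18, 0, 3, 0, -16], [-23, -20, 0, -3, -36], [-20, -19, -16, 0, -34], [-9, -7, -4, -7, 0]]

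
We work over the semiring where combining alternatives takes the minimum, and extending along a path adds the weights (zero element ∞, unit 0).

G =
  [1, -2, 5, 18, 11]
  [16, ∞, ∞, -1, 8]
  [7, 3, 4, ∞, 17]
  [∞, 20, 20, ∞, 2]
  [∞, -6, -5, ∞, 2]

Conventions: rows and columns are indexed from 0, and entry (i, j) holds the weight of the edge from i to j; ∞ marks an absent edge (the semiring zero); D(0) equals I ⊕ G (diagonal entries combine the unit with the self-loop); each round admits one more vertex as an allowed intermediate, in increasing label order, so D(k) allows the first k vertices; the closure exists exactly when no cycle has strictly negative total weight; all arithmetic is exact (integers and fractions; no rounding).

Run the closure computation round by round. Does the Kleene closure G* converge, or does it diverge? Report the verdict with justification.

D(0):
  [0, -2, 5, 18, 11]
  [16, 0, ∞, -1, 8]
  [7, 3, 0, ∞, 17]
  [∞, 20, 20, 0, 2]
  [∞, -6, -5, ∞, 0]
D(1):
  [0, -2, 5, 18, 11]
  [16, 0, 21, -1, 8]
  [7, 3, 0, 25, 17]
  [∞, 20, 20, 0, 2]
  [∞, -6, -5, ∞, 0]
D(2):
  [0, -2, 5, -3, 6]
  [16, 0, 21, -1, 8]
  [7, 3, 0, 2, 11]
  [36, 20, 20, 0, 2]
  [10, -6, -5, -7, 0]
D(3):
  [0, -2, 5, -3, 6]
  [16, 0, 21, -1, 8]
  [7, 3, 0, 2, 11]
  [27, 20, 20, 0, 2]
  [2, -6, -5, -7, 0]
Detection: at round 4, diagonal entry (4, 4) turns strictly negative.
Key observation: the cycle 4->1->3->4 has total weight (-6) + (-1) + 2, which is strictly negative.
Answer: DIVERGES — negative cycle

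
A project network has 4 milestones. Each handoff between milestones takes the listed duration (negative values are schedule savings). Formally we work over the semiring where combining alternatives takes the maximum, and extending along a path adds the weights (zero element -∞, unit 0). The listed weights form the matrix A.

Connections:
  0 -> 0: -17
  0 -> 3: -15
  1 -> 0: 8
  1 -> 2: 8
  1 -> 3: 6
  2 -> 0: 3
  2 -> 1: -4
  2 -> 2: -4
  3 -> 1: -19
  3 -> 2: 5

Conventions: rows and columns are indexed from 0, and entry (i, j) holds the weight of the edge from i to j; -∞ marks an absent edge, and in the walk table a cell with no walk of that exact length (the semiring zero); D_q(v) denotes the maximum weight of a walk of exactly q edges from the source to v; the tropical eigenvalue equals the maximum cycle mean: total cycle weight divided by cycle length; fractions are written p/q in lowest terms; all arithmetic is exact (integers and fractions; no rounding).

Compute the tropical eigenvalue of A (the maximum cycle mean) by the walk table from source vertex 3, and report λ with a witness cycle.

q=0: [-∞, -∞, -∞, 0]
q=1: [-∞, -19, 5, -∞]
q=2: [8, 1, 1, -13]
q=3: [9, -3, 9, 7]
q=4: [12, 5, 12, 3]
Optimal cycle mean attained by: cycle 1->3->2->1, total 6 + 5 + (-4), length 3.
Answer: λ = 7/3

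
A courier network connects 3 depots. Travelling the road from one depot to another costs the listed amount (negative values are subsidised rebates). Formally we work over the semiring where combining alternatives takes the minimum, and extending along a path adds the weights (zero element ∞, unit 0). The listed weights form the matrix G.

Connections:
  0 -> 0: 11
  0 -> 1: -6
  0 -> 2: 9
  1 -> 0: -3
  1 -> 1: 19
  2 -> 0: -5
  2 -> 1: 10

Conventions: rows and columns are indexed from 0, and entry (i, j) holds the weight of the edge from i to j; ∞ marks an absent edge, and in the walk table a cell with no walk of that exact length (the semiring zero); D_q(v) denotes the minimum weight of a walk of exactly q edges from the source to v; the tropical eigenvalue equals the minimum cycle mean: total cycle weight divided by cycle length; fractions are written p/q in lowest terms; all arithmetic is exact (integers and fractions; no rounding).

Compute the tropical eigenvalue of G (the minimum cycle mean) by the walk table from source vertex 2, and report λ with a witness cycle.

q=0: [∞, ∞, 0]
q=1: [-5, 10, ∞]
q=2: [6, -11, 4]
q=3: [-14, 0, 15]
Optimal cycle mean attained by: cycle 0->1->0, total (-6) + (-3), length 2.
Answer: λ = -9/2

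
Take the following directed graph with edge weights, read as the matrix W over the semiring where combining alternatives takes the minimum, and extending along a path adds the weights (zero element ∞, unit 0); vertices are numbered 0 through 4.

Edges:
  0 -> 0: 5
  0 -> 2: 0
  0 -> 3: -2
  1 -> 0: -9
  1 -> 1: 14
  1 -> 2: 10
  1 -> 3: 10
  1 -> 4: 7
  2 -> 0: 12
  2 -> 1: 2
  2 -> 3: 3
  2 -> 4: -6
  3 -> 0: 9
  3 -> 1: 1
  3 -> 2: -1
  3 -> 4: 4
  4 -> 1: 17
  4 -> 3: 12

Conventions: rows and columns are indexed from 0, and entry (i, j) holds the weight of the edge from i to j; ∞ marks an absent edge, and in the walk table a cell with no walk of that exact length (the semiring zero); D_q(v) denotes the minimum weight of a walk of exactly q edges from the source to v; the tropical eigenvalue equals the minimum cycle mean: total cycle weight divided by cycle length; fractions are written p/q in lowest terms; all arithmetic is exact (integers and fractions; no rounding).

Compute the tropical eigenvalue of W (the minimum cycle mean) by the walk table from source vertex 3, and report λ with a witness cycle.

q=0: [∞, ∞, ∞, 0, ∞]
q=1: [9, 1, -1, ∞, 4]
q=2: [-8, 1, 9, 2, -7]
q=3: [-8, 3, -8, -10, 3]
q=4: [-6, -9, -11, -10, -14]
q=5: [-18, -9, -11, -8, -17]
Optimal cycle mean attained by: cycle 0->3->1->0, total (-2) + 1 + (-9), length 3.
Answer: λ = -10/3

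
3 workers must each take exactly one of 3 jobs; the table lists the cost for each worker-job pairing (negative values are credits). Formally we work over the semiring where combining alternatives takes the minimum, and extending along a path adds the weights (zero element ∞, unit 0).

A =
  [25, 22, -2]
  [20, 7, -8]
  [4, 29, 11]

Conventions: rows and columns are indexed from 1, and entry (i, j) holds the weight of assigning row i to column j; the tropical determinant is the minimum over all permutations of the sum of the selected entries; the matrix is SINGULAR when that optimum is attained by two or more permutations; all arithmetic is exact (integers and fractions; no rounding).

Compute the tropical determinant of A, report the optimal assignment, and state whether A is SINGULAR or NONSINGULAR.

σ = (1, 2, 3): 25 + 7 + 11 = 43
σ = (1, 3, 2): 25 + (-8) + 29 = 46
σ = (2, 1, 3): 22 + 20 + 11 = 53
σ = (2, 3, 1): 22 + (-8) + 4 = 18
σ = (3, 1, 2): (-2) + 20 + 29 = 47
σ = (3, 2, 1): (-2) + 7 + 4 = 9
Optimal value attained by: σ = (3, 2, 1).
Answer: det⊕(A) = 9; verdict: NONSINGULAR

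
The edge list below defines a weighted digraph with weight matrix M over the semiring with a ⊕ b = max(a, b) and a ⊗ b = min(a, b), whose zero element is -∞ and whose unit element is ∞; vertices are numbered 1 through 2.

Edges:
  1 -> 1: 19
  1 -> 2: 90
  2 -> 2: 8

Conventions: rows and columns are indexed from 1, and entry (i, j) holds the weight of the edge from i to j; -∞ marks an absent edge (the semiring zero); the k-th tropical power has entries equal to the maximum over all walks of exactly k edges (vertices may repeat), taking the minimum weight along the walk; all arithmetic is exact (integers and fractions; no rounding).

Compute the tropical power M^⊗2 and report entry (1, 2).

M^⊗2:
  [19, 19]
  [-∞, 8]
Key observation: the optimum is the walk 1->1->2, with weight 19 min 90 = 19.
Optimal value attained by: walk 1->1->2.
Answer: (M^⊗2)[1][2] = 19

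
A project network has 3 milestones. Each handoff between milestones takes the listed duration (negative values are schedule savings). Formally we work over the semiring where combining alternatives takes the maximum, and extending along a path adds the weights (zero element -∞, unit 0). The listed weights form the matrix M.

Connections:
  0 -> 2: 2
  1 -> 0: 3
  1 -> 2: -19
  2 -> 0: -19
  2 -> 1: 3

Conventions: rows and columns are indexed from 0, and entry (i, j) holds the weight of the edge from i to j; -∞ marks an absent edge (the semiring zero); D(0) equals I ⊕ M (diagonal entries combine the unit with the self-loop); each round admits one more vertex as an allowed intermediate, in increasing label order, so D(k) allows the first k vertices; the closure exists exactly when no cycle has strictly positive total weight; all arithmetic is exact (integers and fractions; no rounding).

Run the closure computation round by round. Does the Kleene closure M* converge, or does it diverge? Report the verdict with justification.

D(0):
  [0, -∞, 2]
  [3, 0, -19]
  [-19, 3, 0]
D(1):
  [0, -∞, 2]
  [3, 0, 5]
  [-19, 3, 0]
Detection: at round 2, diagonal entry (2, 2) turns strictly positive.
Key observation: the cycle 2->1->0->2 has total weight 3 + 3 + 2, which is strictly positive.
Answer: DIVERGES — positive cycle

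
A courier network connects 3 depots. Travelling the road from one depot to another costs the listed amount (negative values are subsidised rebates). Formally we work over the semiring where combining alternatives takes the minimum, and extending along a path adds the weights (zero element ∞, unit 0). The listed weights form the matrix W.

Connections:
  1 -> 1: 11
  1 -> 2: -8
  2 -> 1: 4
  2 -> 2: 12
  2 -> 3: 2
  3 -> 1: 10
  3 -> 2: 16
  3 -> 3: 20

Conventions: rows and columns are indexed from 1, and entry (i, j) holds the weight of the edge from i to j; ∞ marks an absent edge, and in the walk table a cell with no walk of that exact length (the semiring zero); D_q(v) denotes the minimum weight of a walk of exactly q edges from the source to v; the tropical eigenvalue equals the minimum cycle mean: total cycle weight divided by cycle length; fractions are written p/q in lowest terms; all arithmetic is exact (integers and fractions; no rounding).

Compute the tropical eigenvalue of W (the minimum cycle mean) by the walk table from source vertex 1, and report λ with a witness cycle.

q=0: [0, ∞, ∞]
q=1: [11, -8, ∞]
q=2: [-4, 3, -6]
q=3: [4, -12, 5]
Optimal cycle mean attained by: cycle 1->2->1, total (-8) + 4, length 2.
Answer: λ = -2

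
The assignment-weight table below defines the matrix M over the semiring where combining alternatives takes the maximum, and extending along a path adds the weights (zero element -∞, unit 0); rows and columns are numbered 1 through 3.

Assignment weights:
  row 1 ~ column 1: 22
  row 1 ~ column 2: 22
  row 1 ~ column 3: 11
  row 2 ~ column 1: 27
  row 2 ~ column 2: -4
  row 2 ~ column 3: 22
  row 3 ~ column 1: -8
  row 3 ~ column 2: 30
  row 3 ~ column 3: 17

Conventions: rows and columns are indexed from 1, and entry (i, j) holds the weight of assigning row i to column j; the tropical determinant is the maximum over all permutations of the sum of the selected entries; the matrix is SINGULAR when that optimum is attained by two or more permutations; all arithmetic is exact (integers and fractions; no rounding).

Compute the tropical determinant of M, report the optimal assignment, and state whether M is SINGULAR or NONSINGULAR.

σ = (1, 2, 3): 22 + (-4) + 17 = 35
σ = (1, 3, 2): 22 + 22 + 30 = 74
σ = (2, 1, 3): 22 + 27 + 17 = 66
σ = (2, 3, 1): 22 + 22 + (-8) = 36
σ = (3, 1, 2): 11 + 27 + 30 = 68
σ = (3, 2, 1): 11 + (-4) + (-8) = -1
Optimal value attained by: σ = (1, 3, 2).
Answer: det⊕(M) = 74; verdict: NONSINGULAR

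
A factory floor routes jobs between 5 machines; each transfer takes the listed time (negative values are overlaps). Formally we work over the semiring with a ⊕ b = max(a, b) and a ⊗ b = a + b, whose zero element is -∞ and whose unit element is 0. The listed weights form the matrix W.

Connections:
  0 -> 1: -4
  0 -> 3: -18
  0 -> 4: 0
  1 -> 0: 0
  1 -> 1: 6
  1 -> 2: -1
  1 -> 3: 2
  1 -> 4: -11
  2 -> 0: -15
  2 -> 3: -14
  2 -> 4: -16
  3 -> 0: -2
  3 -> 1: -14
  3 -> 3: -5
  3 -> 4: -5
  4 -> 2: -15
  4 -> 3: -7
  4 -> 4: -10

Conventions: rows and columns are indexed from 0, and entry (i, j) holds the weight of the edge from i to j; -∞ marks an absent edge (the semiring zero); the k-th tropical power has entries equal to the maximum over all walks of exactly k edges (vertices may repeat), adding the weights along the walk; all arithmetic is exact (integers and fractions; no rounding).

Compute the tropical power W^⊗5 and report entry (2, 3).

W^⊗2:
  [-4, 2, -5, -2, -10]
  [6, 12, 5, 8, 0]
  [-16, -19, -31, -19, -15]
  [-7, -6, -15, -10, -2]
  [-9, -21, -25, -12, -12]
W^⊗3:
  [2, 8, 1, 4, -4]
  [12, 18, 11, 14, 6]
  [-19, -13, -20, -17, -16]
  [-6, 0, -7, -4, -7]
  [-14, -13, -22, -17, -9]
W^⊗4:
  [8, 14, 7, 10, 2]
  [18, 24, 17, 20, 12]
  [-13, -7, -14, -11, -19]
  [0, 6, -1, 2, -6]
  [-13, -7, -14, -11, -14]
W^⊗5:
  [14, 20, 13, 16, 8]
  [24, 30, 23, 26, 18]
  [-7, -1, -8, -5, -13]
  [6, 12, 5, 8, 0]
  [-7, -1, -8, -5, -13]
Key observation: the optimum is the walk 2->0->1->1->1->3, with weight (-15) + (-4) + 6 + 6 + 2 = -5.
Optimal value attained by: walk 2->0->1->1->1->3.
Answer: (W^⊗5)[2][3] = -5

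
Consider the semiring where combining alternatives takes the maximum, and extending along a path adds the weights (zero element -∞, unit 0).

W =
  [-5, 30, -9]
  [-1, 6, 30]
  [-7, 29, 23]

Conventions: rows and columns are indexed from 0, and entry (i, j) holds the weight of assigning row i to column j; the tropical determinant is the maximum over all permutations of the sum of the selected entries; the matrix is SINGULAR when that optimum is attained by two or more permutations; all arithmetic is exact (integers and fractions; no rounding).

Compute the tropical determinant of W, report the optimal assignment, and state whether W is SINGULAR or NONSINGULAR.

σ = (0, 1, 2): (-5) + 6 + 23 = 24
σ = (0, 2, 1): (-5) + 30 + 29 = 54
σ = (1, 0, 2): 30 + (-1) + 23 = 52
σ = (1, 2, 0): 30 + 30 + (-7) = 53
σ = (2, 0, 1): (-9) + (-1) + 29 = 19
σ = (2, 1, 0): (-9) + 6 + (-7) = -10
Optimal value attained by: σ = (0, 2, 1).
Answer: det⊕(W) = 54; verdict: NONSINGULAR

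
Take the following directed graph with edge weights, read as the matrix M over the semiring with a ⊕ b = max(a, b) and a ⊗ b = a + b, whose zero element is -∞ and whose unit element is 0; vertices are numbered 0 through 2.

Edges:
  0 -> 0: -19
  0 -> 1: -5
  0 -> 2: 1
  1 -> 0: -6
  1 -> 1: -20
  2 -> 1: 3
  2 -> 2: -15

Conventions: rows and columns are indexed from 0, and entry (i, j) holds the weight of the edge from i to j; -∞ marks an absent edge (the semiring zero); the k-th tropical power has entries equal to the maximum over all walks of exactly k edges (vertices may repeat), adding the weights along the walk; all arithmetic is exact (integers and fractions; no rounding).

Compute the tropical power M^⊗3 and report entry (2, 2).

M^⊗2:
  [-11, 4, -14]
  [-25, -11, -5]
  [-3, -12, -30]
M^⊗3:
  [-2, -11, -10]
  [-17, -2, -20]
  [-18, -8, -2]
Key observation: the optimum is the walk 2->1->0->2, with weight 3 + (-6) + 1 = -2.
Optimal value attained by: walk 2->1->0->2.
Answer: (M^⊗3)[2][2] = -2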